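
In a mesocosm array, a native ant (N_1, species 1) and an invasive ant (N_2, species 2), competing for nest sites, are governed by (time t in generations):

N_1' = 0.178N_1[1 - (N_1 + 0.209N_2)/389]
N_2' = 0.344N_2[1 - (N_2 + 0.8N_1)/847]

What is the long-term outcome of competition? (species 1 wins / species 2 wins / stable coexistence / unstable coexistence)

Compare the nullcline intercepts: K1/α12 = 389/0.209 = 1860 > K2 = 847; K2/α21 = 847/0.8 = 1060 > K1 = 389.
Since both inequalities hold, each species can invade when rare, so the interior equilibrium is stable.

stable coexistence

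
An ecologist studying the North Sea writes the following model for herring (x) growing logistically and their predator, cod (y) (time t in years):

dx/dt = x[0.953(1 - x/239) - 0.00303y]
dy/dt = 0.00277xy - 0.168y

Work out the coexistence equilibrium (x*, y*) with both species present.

From dy/dt = 0 with y > 0: 0.00277x* = 0.168, so x* = 60.6.
Substitute into dx/dt = 0: 0.953(1 - 60.6/239) = 0.00303y*.
The bracket is 0.746, giving y* = 0.711/0.00303 = 235.

x* ≈ 60.6, y* ≈ 235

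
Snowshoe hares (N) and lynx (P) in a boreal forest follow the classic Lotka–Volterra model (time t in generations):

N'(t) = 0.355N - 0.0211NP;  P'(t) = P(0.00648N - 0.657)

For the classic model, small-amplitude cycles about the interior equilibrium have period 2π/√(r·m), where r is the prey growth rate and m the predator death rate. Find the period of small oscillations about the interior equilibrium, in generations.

T ≈ 13 generations

Here r = 0.355 and m = 0.657, so r·m = 0.233.
ω = √0.233 = 0.483 per generation, hence T = 2π/ω ≈ 13 generations.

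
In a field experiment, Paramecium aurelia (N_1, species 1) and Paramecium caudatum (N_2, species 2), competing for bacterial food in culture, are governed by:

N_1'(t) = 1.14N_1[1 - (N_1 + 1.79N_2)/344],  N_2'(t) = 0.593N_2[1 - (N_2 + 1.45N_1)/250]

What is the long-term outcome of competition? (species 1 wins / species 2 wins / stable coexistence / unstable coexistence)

unstable coexistence (outcome depends on initial conditions)

Compare the nullcline intercepts: K1/α12 = 344/1.79 = 192 < K2 = 250; K2/α21 = 250/1.45 = 172 < K1 = 344.
Since both are reversed, neither can invade when rare; the interior point is a saddle.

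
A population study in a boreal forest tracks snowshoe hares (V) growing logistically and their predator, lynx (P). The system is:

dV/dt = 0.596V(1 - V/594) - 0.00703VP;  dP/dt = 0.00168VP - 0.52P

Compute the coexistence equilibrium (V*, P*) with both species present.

From dP/dt = 0 with P > 0: 0.00168V* = 0.52, so V* = 310.
Substitute into dV/dt = 0: 0.596(1 - 310/594) = 0.00703P*.
The bracket is 0.479, giving P* = 0.285/0.00703 = 40.6.

V* ≈ 310, P* ≈ 40.6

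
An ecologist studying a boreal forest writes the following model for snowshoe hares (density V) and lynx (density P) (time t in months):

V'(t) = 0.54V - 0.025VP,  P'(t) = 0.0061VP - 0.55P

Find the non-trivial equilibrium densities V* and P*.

V* ≈ 90.2, P* ≈ 21.6

Set dP/dt = 0 with P > 0: 0.0061V - 0.55 = 0, so V* = 0.55/0.0061 = 90.2.
Set dV/dt = 0 with V > 0: 0.54 - 0.025P = 0, so P* = 0.54/0.025 = 21.6.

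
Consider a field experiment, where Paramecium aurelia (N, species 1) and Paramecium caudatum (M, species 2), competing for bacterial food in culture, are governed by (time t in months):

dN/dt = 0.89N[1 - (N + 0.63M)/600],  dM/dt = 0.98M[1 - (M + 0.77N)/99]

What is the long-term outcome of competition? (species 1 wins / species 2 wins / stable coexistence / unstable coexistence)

Compare the nullcline intercepts: K1/α12 = 600/0.63 = 952 > K2 = 99; K2/α21 = 99/0.77 = 129 < K1 = 600.
Since the inequalities point opposite ways, species 1 can invade but species 2 cannot.

species 1 excludes species 2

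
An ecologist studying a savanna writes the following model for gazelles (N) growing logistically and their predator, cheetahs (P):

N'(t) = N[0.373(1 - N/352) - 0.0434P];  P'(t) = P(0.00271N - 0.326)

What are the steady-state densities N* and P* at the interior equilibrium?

N* ≈ 120, P* ≈ 5.66

From dP/dt = 0 with P > 0: 0.00271N* = 0.326, so N* = 120.
Substitute into dN/dt = 0: 0.373(1 - 120/352) = 0.0434P*.
The bracket is 0.658, giving P* = 0.246/0.0434 = 5.66.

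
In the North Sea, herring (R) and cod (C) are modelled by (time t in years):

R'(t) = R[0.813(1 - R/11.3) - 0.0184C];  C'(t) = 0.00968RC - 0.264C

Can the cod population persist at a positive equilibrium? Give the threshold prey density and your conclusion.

Threshold R = 27.3; K < 27.3, so no, the predator goes extinct.

The predator equation gives dC/dt > 0 only when R > 0.264/0.00968 = 27.3.
Without the predator, R → K = 11.3. Since 11.3 < 27.3, the predator cannot invade.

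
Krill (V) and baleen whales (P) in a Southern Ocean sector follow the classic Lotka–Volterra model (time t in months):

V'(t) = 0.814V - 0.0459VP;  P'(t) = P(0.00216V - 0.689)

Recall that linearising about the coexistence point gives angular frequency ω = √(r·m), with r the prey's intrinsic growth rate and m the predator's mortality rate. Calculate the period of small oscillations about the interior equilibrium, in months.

T ≈ 8.39 months

Here r = 0.814 and m = 0.689, so r·m = 0.561.
ω = √0.561 = 0.749 per month, hence T = 2π/ω ≈ 8.39 months.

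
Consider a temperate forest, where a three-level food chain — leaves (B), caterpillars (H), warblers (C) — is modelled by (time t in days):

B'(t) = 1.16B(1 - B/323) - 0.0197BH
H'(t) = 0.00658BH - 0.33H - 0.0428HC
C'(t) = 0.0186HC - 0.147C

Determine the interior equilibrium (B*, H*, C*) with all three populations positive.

From dC/dt = 0: 0.0186H* = 0.147, so H* = 7.9.
From dB/dt = 0: 1.16(1 - B*/323) = 0.0197·7.9, giving B* = 323·(1 - 0.134) = 280.
From dH/dt = 0: 0.00658·280 - 0.33 = 0.0428C*, so C* = 1.51/0.0428 = 35.3.

B* ≈ 280, H* ≈ 7.9, C* ≈ 35.3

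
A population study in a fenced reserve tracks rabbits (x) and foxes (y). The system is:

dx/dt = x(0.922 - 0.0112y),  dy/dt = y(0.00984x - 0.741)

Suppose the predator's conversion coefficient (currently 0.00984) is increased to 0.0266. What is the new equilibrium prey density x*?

x* ≈ 27.9

At the interior fixed point, setting dy/dt = 0 with y > 0 fixes x* = (predator death rate)/(xy coefficient) — independent of the other coefficients.
With the change, x* = 0.741/0.0266 = 27.9; it falls from 75.3.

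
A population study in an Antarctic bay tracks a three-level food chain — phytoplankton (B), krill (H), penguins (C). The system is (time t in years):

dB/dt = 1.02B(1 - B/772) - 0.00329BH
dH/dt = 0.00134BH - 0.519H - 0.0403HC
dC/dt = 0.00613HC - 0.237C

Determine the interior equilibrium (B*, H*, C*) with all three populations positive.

B* ≈ 676, H* ≈ 38.7, C* ≈ 9.59

From dC/dt = 0: 0.00613H* = 0.237, so H* = 38.7.
From dB/dt = 0: 1.02(1 - B*/772) = 0.00329·38.7, giving B* = 772·(1 - 0.125) = 676.
From dH/dt = 0: 0.00134·676 - 0.519 = 0.0403C*, so C* = 0.386/0.0403 = 9.59.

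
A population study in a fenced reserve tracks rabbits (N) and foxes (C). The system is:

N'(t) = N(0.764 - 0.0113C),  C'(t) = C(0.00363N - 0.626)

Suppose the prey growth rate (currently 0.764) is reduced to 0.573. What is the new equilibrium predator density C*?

At the interior fixed point, setting dN/dt = 0 with N > 0 fixes C* = (prey growth rate)/(NC coefficient) — independent of the other coefficients.
With the change, C* = 0.573/0.0113 = 50.7; it falls from 67.6.

C* ≈ 50.7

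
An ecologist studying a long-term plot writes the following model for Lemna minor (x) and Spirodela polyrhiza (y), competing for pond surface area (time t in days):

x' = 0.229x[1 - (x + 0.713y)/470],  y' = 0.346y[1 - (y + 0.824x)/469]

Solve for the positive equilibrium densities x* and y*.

x* ≈ 329, y* ≈ 198

Setting both brackets to zero gives the nullclines x + 0.713y = 470 and 0.824x + y = 469.
Substituting y = 469 - 0.824x into the first: x(1 - 0.713·0.824) = 470 - 0.713·469.
So x* = 136/0.412 = 329, and then y* = 469 - 0.824·329 = 198.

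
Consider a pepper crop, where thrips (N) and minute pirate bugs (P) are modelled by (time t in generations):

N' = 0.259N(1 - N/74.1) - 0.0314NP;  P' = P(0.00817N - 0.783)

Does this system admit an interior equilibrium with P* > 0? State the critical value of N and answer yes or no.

Threshold N = 95.8; K < 95.8, so no, the predator goes extinct.

The predator equation gives dP/dt > 0 only when N > 0.783/0.00817 = 95.8.
Without the predator, N → K = 74.1. Since 74.1 < 95.8, the predator cannot invade.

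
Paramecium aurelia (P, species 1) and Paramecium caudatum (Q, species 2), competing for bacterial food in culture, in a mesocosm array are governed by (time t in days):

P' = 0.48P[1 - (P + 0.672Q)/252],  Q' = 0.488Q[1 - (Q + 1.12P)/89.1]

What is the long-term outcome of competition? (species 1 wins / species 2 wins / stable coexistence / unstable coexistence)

Compare the nullcline intercepts: K1/α12 = 252/0.672 = 375 > K2 = 89.1; K2/α21 = 89.1/1.12 = 79.6 < K1 = 252.
Since the inequalities point opposite ways, species 1 can invade but species 2 cannot.

species 1 excludes species 2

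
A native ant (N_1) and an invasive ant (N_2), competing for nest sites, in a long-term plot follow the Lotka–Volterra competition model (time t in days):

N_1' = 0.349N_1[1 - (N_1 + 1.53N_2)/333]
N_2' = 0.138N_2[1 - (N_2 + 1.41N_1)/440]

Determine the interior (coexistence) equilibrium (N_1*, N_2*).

Setting both brackets to zero gives the nullclines N_1 + 1.53N_2 = 333 and 1.41N_1 + N_2 = 440.
Substituting N_2 = 440 - 1.41N_1 into the first: N_1(1 - 1.53·1.41) = 333 - 1.53·440.
So N_1* = -340/-1.16 = 294, and then N_2* = 440 - 1.41·294 = 25.5.

N_1* ≈ 294, N_2* ≈ 25.5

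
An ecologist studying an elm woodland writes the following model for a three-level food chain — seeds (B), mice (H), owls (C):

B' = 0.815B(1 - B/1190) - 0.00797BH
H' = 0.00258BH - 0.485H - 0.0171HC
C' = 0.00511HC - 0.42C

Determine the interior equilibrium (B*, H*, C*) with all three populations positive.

B* ≈ 234, H* ≈ 82.2, C* ≈ 6.87

From dC/dt = 0: 0.00511H* = 0.42, so H* = 82.2.
From dB/dt = 0: 0.815(1 - B*/1190) = 0.00797·82.2, giving B* = 1190·(1 - 0.804) = 234.
From dH/dt = 0: 0.00258·234 - 0.485 = 0.0171C*, so C* = 0.117/0.0171 = 6.87.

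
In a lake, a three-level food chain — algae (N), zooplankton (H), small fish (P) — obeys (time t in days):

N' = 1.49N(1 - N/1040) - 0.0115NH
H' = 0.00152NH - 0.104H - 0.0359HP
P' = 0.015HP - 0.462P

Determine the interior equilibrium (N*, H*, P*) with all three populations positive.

N* ≈ 793, H* ≈ 30.8, P* ≈ 30.7

From dP/dt = 0: 0.015H* = 0.462, so H* = 30.8.
From dN/dt = 0: 1.49(1 - N*/1040) = 0.0115·30.8, giving N* = 1040·(1 - 0.238) = 793.
From dH/dt = 0: 0.00152·793 - 0.104 = 0.0359P*, so P* = 1.1/0.0359 = 30.7.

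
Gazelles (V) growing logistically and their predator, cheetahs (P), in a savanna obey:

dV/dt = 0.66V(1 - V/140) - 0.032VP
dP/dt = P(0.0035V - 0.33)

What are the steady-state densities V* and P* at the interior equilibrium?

From dP/dt = 0 with P > 0: 0.0035V* = 0.33, so V* = 94.3.
Substitute into dV/dt = 0: 0.66(1 - 94.3/140) = 0.032P*.
The bracket is 0.327, giving P* = 0.216/0.032 = 6.73.

V* ≈ 94.3, P* ≈ 6.73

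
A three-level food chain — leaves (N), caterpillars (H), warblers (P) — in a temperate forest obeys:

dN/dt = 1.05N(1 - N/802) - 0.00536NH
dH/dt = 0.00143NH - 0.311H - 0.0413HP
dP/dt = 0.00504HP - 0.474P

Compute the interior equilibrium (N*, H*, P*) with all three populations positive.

From dP/dt = 0: 0.00504H* = 0.474, so H* = 94.
From dN/dt = 0: 1.05(1 - N*/802) = 0.00536·94, giving N* = 802·(1 - 0.48) = 417.
From dH/dt = 0: 0.00143·417 - 0.311 = 0.0413P*, so P* = 0.285/0.0413 = 6.91.

N* ≈ 417, H* ≈ 94, P* ≈ 6.91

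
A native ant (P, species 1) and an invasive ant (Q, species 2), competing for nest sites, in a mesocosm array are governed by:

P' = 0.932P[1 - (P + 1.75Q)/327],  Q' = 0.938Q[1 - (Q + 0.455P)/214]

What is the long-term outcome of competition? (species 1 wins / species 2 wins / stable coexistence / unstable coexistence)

Compare the nullcline intercepts: K1/α12 = 327/1.75 = 187 < K2 = 214; K2/α21 = 214/0.455 = 470 > K1 = 327.
Since the inequalities point opposite ways, species 2 can invade but species 1 cannot.

species 2 excludes species 1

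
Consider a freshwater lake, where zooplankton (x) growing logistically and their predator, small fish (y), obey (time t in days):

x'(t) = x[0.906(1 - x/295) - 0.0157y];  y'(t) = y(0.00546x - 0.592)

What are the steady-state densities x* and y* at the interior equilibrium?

x* ≈ 108, y* ≈ 36.5

From dy/dt = 0 with y > 0: 0.00546x* = 0.592, so x* = 108.
Substitute into dx/dt = 0: 0.906(1 - 108/295) = 0.0157y*.
The bracket is 0.632, giving y* = 0.573/0.0157 = 36.5.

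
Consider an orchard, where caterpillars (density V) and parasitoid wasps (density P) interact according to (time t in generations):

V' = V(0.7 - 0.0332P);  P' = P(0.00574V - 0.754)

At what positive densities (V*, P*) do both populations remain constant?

V* ≈ 131, P* ≈ 21.1

Set dP/dt = 0 with P > 0: 0.00574V - 0.754 = 0, so V* = 0.754/0.00574 = 131.
Set dV/dt = 0 with V > 0: 0.7 - 0.0332P = 0, so P* = 0.7/0.0332 = 21.1.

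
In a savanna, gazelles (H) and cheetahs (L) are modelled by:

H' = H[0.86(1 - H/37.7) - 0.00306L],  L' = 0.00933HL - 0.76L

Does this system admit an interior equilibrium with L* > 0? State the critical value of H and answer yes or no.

Threshold H = 81.5; K < 81.5, so no, the predator goes extinct.

The predator equation gives dL/dt > 0 only when H > 0.76/0.00933 = 81.5.
Without the predator, H → K = 37.7. Since 37.7 < 81.5, the predator cannot invade.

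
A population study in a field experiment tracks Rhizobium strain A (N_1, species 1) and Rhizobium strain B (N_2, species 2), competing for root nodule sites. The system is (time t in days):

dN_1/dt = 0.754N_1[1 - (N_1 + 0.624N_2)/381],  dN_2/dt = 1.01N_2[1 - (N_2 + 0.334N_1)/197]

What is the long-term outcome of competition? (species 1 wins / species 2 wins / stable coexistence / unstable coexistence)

Compare the nullcline intercepts: K1/α12 = 381/0.624 = 611 > K2 = 197; K2/α21 = 197/0.334 = 590 > K1 = 381.
Since both inequalities hold, each species can invade when rare, so the interior equilibrium is stable.

stable coexistence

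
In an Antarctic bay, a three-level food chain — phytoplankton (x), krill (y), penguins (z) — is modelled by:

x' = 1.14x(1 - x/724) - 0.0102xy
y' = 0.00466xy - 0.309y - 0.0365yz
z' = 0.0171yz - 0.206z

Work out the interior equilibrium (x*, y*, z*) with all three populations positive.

From dz/dt = 0: 0.0171y* = 0.206, so y* = 12.
From dx/dt = 0: 1.14(1 - x*/724) = 0.0102·12, giving x* = 724·(1 - 0.108) = 646.
From dy/dt = 0: 0.00466·646 - 0.309 = 0.0365z*, so z* = 2.7/0.0365 = 74.

x* ≈ 646, y* ≈ 12, z* ≈ 74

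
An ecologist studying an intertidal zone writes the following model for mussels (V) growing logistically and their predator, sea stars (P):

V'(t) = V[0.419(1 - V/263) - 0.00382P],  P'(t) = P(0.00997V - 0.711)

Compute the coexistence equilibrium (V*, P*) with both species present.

V* ≈ 71.3, P* ≈ 79.9

From dP/dt = 0 with P > 0: 0.00997V* = 0.711, so V* = 71.3.
Substitute into dV/dt = 0: 0.419(1 - 71.3/263) = 0.00382P*.
The bracket is 0.729, giving P* = 0.305/0.00382 = 79.9.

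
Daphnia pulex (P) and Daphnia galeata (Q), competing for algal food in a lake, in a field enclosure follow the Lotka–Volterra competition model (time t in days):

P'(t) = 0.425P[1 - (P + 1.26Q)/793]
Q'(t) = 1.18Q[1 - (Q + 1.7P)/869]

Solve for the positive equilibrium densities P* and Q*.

P* ≈ 264, Q* ≈ 420

Setting both brackets to zero gives the nullclines P + 1.26Q = 793 and 1.7P + Q = 869.
Substituting Q = 869 - 1.7P into the first: P(1 - 1.26·1.7) = 793 - 1.26·869.
So P* = -302/-1.14 = 264, and then Q* = 869 - 1.7·264 = 420.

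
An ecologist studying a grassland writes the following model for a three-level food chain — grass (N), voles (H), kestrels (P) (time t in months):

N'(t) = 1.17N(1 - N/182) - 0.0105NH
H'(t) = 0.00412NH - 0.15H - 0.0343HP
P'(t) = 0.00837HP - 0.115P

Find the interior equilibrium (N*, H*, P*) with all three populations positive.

N* ≈ 160, H* ≈ 13.7, P* ≈ 14.8

From dP/dt = 0: 0.00837H* = 0.115, so H* = 13.7.
From dN/dt = 0: 1.17(1 - N*/182) = 0.0105·13.7, giving N* = 182·(1 - 0.123) = 160.
From dH/dt = 0: 0.00412·160 - 0.15 = 0.0343P*, so P* = 0.507/0.0343 = 14.8.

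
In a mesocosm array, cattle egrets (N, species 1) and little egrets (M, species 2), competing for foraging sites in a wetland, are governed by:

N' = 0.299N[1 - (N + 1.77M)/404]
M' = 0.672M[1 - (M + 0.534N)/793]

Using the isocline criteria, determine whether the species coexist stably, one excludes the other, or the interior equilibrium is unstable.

Compare the nullcline intercepts: K1/α12 = 404/1.77 = 228 < K2 = 793; K2/α21 = 793/0.534 = 1490 > K1 = 404.
Since the inequalities point opposite ways, species 2 can invade but species 1 cannot.

species 2 excludes species 1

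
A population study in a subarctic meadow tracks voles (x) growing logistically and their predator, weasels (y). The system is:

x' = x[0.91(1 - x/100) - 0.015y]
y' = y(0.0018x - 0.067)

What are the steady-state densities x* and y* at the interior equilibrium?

x* ≈ 37.2, y* ≈ 38.1

From dy/dt = 0 with y > 0: 0.0018x* = 0.067, so x* = 37.2.
Substitute into dx/dt = 0: 0.91(1 - 37.2/100) = 0.015y*.
The bracket is 0.628, giving y* = 0.571/0.015 = 38.1.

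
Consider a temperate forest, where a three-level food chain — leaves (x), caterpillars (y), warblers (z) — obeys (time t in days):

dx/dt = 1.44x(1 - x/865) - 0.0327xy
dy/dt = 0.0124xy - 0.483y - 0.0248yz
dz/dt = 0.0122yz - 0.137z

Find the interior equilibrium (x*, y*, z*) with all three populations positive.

From dz/dt = 0: 0.0122y* = 0.137, so y* = 11.2.
From dx/dt = 0: 1.44(1 - x*/865) = 0.0327·11.2, giving x* = 865·(1 - 0.255) = 644.
From dy/dt = 0: 0.0124·644 - 0.483 = 0.0248z*, so z* = 7.51/0.0248 = 303.

x* ≈ 644, y* ≈ 11.2, z* ≈ 303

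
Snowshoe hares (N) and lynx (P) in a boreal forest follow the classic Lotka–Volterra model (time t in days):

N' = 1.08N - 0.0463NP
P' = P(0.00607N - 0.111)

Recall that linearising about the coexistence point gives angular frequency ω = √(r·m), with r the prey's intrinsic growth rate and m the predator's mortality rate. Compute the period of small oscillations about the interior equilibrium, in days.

T ≈ 18.1 days

Here r = 1.08 and m = 0.111, so r·m = 0.12.
ω = √0.12 = 0.346 per day, hence T = 2π/ω ≈ 18.1 days.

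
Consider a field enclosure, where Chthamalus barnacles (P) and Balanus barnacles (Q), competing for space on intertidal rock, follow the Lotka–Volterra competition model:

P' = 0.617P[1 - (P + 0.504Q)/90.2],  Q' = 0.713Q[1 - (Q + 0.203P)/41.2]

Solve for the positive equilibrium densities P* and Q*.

Setting both brackets to zero gives the nullclines P + 0.504Q = 90.2 and 0.203P + Q = 41.2.
Substituting Q = 41.2 - 0.203P into the first: P(1 - 0.504·0.203) = 90.2 - 0.504·41.2.
So P* = 69.4/0.898 = 77.3, and then Q* = 41.2 - 0.203·77.3 = 25.5.

P* ≈ 77.3, Q* ≈ 25.5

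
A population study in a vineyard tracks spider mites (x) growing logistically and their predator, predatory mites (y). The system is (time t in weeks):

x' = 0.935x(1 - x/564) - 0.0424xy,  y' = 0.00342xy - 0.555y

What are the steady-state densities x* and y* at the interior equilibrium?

From dy/dt = 0 with y > 0: 0.00342x* = 0.555, so x* = 162.
Substitute into dx/dt = 0: 0.935(1 - 162/564) = 0.0424y*.
The bracket is 0.712, giving y* = 0.666/0.0424 = 15.7.

x* ≈ 162, y* ≈ 15.7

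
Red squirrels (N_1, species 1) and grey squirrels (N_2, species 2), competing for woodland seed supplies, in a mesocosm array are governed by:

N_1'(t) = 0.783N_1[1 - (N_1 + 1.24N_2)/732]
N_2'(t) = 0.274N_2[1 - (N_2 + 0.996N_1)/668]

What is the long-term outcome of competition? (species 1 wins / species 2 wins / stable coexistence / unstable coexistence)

unstable coexistence (outcome depends on initial conditions)

Compare the nullcline intercepts: K1/α12 = 732/1.24 = 590 < K2 = 668; K2/α21 = 668/0.996 = 671 < K1 = 732.
Since both are reversed, neither can invade when rare; the interior point is a saddle.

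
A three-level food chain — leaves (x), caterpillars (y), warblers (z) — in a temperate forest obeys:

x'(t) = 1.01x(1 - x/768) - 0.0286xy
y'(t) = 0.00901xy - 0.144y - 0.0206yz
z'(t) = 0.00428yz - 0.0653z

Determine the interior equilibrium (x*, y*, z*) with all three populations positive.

From dz/dt = 0: 0.00428y* = 0.0653, so y* = 15.3.
From dx/dt = 0: 1.01(1 - x*/768) = 0.0286·15.3, giving x* = 768·(1 - 0.432) = 436.
From dy/dt = 0: 0.00901·436 - 0.144 = 0.0206z*, so z* = 3.79/0.0206 = 184.

x* ≈ 436, y* ≈ 15.3, z* ≈ 184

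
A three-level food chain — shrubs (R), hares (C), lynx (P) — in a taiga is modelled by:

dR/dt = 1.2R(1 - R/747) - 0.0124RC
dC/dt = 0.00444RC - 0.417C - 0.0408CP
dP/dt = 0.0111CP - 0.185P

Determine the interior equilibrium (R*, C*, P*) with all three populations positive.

From dP/dt = 0: 0.0111C* = 0.185, so C* = 16.7.
From dR/dt = 0: 1.2(1 - R*/747) = 0.0124·16.7, giving R* = 747·(1 - 0.172) = 618.
From dC/dt = 0: 0.00444·618 - 0.417 = 0.0408P*, so P* = 2.33/0.0408 = 57.1.

R* ≈ 618, C* ≈ 16.7, P* ≈ 57.1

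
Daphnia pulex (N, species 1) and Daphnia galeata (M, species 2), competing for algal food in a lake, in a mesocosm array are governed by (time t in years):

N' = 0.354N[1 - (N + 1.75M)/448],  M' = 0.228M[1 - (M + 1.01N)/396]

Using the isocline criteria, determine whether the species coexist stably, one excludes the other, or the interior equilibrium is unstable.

unstable coexistence (outcome depends on initial conditions)

Compare the nullcline intercepts: K1/α12 = 448/1.75 = 256 < K2 = 396; K2/α21 = 396/1.01 = 392 < K1 = 448.
Since both are reversed, neither can invade when rare; the interior point is a saddle.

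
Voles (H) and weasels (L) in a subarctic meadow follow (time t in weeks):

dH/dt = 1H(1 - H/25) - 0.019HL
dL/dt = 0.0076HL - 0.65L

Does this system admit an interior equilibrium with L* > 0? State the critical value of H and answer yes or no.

The predator equation gives dL/dt > 0 only when H > 0.65/0.0076 = 85.5.
Without the predator, H → K = 25. Since 25 < 85.5, the predator cannot invade.

Threshold H = 85.5; K < 85.5, so no, the predator goes extinct.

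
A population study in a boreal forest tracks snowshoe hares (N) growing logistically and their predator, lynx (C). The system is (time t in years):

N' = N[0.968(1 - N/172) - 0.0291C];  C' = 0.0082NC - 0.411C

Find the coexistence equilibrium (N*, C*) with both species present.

From dC/dt = 0 with C > 0: 0.0082N* = 0.411, so N* = 50.1.
Substitute into dN/dt = 0: 0.968(1 - 50.1/172) = 0.0291C*.
The bracket is 0.709, giving C* = 0.686/0.0291 = 23.6.

N* ≈ 50.1, C* ≈ 23.6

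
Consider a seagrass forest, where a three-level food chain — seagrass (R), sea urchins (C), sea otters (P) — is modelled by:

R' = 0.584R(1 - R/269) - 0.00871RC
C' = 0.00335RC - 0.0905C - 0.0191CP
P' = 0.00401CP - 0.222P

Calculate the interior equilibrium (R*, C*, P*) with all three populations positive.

From dP/dt = 0: 0.00401C* = 0.222, so C* = 55.4.
From dR/dt = 0: 0.584(1 - R*/269) = 0.00871·55.4, giving R* = 269·(1 - 0.826) = 46.9.
From dC/dt = 0: 0.00335·46.9 - 0.0905 = 0.0191P*, so P* = 0.0666/0.0191 = 3.49.

R* ≈ 46.9, C* ≈ 55.4, P* ≈ 3.49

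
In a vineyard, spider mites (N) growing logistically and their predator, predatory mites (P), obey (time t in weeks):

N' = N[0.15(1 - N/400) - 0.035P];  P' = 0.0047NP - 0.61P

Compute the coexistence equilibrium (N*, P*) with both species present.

From dP/dt = 0 with P > 0: 0.0047N* = 0.61, so N* = 130.
Substitute into dN/dt = 0: 0.15(1 - 130/400) = 0.035P*.
The bracket is 0.676, giving P* = 0.101/0.035 = 2.9.

N* ≈ 130, P* ≈ 2.9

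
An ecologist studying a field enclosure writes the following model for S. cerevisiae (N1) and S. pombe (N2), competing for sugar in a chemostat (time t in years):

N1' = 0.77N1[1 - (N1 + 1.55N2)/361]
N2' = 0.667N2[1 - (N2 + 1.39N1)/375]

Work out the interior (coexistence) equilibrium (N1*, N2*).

Setting both brackets to zero gives the nullclines N1 + 1.55N2 = 361 and 1.39N1 + N2 = 375.
Substituting N2 = 375 - 1.39N1 into the first: N1(1 - 1.55·1.39) = 361 - 1.55·375.
So N1* = -220/-1.15 = 191, and then N2* = 375 - 1.39·191 = 110.

N1* ≈ 191, N2* ≈ 110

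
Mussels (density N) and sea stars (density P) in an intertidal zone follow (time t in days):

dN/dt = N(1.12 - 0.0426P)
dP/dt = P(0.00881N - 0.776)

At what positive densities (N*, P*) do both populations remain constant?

Set dP/dt = 0 with P > 0: 0.00881N - 0.776 = 0, so N* = 0.776/0.00881 = 88.1.
Set dN/dt = 0 with N > 0: 1.12 - 0.0426P = 0, so P* = 1.12/0.0426 = 26.3.

N* ≈ 88.1, P* ≈ 26.3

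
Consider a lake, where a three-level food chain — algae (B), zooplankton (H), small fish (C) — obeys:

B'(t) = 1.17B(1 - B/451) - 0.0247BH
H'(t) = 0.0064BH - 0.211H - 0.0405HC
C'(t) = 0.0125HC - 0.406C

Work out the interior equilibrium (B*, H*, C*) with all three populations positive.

B* ≈ 142, H* ≈ 32.5, C* ≈ 17.2

From dC/dt = 0: 0.0125H* = 0.406, so H* = 32.5.
From dB/dt = 0: 1.17(1 - B*/451) = 0.0247·32.5, giving B* = 451·(1 - 0.686) = 142.
From dH/dt = 0: 0.0064·142 - 0.211 = 0.0405C*, so C* = 0.696/0.0405 = 17.2.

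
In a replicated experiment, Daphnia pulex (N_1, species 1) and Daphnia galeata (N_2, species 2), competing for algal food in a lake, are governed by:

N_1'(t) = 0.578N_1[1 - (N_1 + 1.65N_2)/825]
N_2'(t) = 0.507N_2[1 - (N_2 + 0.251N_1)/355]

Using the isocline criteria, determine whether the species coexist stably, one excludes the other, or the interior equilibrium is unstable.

stable coexistence

Compare the nullcline intercepts: K1/α12 = 825/1.65 = 500 > K2 = 355; K2/α21 = 355/0.251 = 1410 > K1 = 825.
Since both inequalities hold, each species can invade when rare, so the interior equilibrium is stable.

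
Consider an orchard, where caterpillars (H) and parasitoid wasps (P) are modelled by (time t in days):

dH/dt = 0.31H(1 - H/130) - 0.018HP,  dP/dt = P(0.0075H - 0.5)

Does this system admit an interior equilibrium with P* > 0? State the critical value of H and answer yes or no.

Threshold H = 66.7; K > 66.7, so yes, the predator persists.

The predator equation gives dP/dt > 0 only when H > 0.5/0.0075 = 66.7.
Without the predator, H → K = 130. Since 130 > 66.7, the predator can invade and persist.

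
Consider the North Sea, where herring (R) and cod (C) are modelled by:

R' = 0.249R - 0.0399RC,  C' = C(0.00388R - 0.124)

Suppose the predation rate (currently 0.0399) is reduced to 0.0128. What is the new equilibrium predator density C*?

At the interior fixed point, setting dR/dt = 0 with R > 0 fixes C* = (prey growth rate)/(RC coefficient) — independent of the other coefficients.
With the change, C* = 0.249/0.0128 = 19.5; it rises from 6.24.

C* ≈ 19.5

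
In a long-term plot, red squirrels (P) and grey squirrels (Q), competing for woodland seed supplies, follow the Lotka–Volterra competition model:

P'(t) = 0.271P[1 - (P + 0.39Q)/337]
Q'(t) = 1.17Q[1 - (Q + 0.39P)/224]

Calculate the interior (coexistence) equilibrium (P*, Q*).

Setting both brackets to zero gives the nullclines P + 0.39Q = 337 and 0.39P + Q = 224.
Substituting Q = 224 - 0.39P into the first: P(1 - 0.39·0.39) = 337 - 0.39·224.
So P* = 250/0.848 = 294, and then Q* = 224 - 0.39·294 = 109.

P* ≈ 294, Q* ≈ 109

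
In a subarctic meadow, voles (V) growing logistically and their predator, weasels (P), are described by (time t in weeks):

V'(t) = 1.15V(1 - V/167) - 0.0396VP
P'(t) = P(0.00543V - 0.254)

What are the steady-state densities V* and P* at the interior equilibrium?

V* ≈ 46.8, P* ≈ 20.9

From dP/dt = 0 with P > 0: 0.00543V* = 0.254, so V* = 46.8.
Substitute into dV/dt = 0: 1.15(1 - 46.8/167) = 0.0396P*.
The bracket is 0.72, giving P* = 0.828/0.0396 = 20.9.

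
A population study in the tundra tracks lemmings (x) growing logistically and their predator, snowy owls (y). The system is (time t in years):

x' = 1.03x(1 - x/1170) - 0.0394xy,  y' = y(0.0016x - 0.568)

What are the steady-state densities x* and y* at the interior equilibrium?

x* ≈ 355, y* ≈ 18.2

From dy/dt = 0 with y > 0: 0.0016x* = 0.568, so x* = 355.
Substitute into dx/dt = 0: 1.03(1 - 355/1170) = 0.0394y*.
The bracket is 0.697, giving y* = 0.717/0.0394 = 18.2.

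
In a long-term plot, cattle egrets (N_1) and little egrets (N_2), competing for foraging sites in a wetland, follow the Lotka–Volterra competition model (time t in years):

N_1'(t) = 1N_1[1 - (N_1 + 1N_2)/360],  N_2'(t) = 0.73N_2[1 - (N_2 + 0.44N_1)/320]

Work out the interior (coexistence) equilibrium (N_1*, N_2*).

Setting both brackets to zero gives the nullclines N_1 + 1N_2 = 360 and 0.44N_1 + N_2 = 320.
Substituting N_2 = 320 - 0.44N_1 into the first: N_1(1 - 1·0.44) = 360 - 1·320.
So N_1* = 40/0.56 = 71.4, and then N_2* = 320 - 0.44·71.4 = 289.

N_1* ≈ 71.4, N_2* ≈ 289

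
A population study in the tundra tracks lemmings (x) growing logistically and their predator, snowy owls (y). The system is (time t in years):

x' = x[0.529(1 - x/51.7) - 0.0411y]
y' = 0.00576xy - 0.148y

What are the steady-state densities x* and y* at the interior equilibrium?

From dy/dt = 0 with y > 0: 0.00576x* = 0.148, so x* = 25.7.
Substitute into dx/dt = 0: 0.529(1 - 25.7/51.7) = 0.0411y*.
The bracket is 0.503, giving y* = 0.266/0.0411 = 6.47.

x* ≈ 25.7, y* ≈ 6.47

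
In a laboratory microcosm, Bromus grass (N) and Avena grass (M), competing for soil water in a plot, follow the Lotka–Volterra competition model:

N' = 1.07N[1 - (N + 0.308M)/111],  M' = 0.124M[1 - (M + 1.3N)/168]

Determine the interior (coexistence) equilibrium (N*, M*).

N* ≈ 98.8, M* ≈ 39.5

Setting both brackets to zero gives the nullclines N + 0.308M = 111 and 1.3N + M = 168.
Substituting M = 168 - 1.3N into the first: N(1 - 0.308·1.3) = 111 - 0.308·168.
So N* = 59.3/0.6 = 98.8, and then M* = 168 - 1.3·98.8 = 39.5.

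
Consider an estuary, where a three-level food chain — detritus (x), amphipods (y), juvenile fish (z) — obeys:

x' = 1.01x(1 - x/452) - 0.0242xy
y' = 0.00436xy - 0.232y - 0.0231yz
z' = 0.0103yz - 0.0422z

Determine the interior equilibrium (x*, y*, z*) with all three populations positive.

x* ≈ 408, y* ≈ 4.1, z* ≈ 66.9

From dz/dt = 0: 0.0103y* = 0.0422, so y* = 4.1.
From dx/dt = 0: 1.01(1 - x*/452) = 0.0242·4.1, giving x* = 452·(1 - 0.0982) = 408.
From dy/dt = 0: 0.00436·408 - 0.232 = 0.0231z*, so z* = 1.55/0.0231 = 66.9.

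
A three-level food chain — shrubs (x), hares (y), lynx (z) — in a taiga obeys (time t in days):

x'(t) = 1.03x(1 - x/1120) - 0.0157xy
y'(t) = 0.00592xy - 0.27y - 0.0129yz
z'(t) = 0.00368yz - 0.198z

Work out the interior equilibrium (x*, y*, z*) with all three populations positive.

x* ≈ 201, y* ≈ 53.8, z* ≈ 71.5

From dz/dt = 0: 0.00368y* = 0.198, so y* = 53.8.
From dx/dt = 0: 1.03(1 - x*/1120) = 0.0157·53.8, giving x* = 1120·(1 - 0.82) = 201.
From dy/dt = 0: 0.00592·201 - 0.27 = 0.0129z*, so z* = 0.923/0.0129 = 71.5.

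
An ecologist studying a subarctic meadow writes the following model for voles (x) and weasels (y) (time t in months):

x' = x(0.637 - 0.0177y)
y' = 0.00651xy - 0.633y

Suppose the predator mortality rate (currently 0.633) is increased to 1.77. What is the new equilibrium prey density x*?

x* ≈ 272

At the interior fixed point, setting dy/dt = 0 with y > 0 fixes x* = (predator death rate)/(xy coefficient) — independent of the other coefficients.
With the change, x* = 1.77/0.00651 = 272; it rises from 97.2.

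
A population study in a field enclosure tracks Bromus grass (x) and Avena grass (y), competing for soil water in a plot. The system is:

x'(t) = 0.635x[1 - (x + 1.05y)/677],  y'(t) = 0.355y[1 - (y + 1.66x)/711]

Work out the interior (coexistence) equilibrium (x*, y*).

x* ≈ 93.6, y* ≈ 556

Setting both brackets to zero gives the nullclines x + 1.05y = 677 and 1.66x + y = 711.
Substituting y = 711 - 1.66x into the first: x(1 - 1.05·1.66) = 677 - 1.05·711.
So x* = -69.6/-0.743 = 93.6, and then y* = 711 - 1.66·93.6 = 556.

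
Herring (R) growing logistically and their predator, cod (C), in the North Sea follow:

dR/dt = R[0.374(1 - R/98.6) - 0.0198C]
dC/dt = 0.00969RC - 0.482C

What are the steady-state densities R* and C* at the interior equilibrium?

R* ≈ 49.7, C* ≈ 9.36

From dC/dt = 0 with C > 0: 0.00969R* = 0.482, so R* = 49.7.
Substitute into dR/dt = 0: 0.374(1 - 49.7/98.6) = 0.0198C*.
The bracket is 0.496, giving C* = 0.185/0.0198 = 9.36.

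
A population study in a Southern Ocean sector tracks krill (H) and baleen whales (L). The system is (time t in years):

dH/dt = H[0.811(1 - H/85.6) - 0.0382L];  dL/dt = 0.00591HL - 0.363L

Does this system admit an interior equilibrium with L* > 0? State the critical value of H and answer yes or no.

Threshold H = 61.4; K > 61.4, so yes, the predator persists.

The predator equation gives dL/dt > 0 only when H > 0.363/0.00591 = 61.4.
Without the predator, H → K = 85.6. Since 85.6 > 61.4, the predator can invade and persist.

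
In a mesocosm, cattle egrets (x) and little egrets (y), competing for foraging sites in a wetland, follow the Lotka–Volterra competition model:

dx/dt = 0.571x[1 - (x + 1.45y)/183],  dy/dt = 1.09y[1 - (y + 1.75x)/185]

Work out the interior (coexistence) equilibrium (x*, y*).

x* ≈ 55.4, y* ≈ 88

Setting both brackets to zero gives the nullclines x + 1.45y = 183 and 1.75x + y = 185.
Substituting y = 185 - 1.75x into the first: x(1 - 1.45·1.75) = 183 - 1.45·185.
So x* = -85.2/-1.54 = 55.4, and then y* = 185 - 1.75·55.4 = 88.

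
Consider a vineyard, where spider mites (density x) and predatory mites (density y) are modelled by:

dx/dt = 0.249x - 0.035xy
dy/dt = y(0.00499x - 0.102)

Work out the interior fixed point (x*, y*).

Set dy/dt = 0 with y > 0: 0.00499x - 0.102 = 0, so x* = 0.102/0.00499 = 20.4.
Set dx/dt = 0 with x > 0: 0.249 - 0.035y = 0, so y* = 0.249/0.035 = 7.11.

x* ≈ 20.4, y* ≈ 7.11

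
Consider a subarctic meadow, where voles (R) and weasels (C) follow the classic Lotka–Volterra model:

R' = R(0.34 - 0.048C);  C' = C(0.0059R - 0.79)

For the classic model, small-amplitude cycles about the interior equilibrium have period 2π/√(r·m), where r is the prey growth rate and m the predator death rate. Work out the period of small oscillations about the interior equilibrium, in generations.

T ≈ 12.1 generations

Here r = 0.34 and m = 0.79, so r·m = 0.269.
ω = √0.269 = 0.518 per generation, hence T = 2π/ω ≈ 12.1 generations.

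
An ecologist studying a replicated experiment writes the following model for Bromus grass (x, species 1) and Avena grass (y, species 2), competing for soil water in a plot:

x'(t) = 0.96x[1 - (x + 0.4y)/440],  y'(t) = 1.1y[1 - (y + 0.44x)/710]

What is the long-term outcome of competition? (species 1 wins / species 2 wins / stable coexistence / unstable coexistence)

stable coexistence

Compare the nullcline intercepts: K1/α12 = 440/0.4 = 1100 > K2 = 710; K2/α21 = 710/0.44 = 1610 > K1 = 440.
Since both inequalities hold, each species can invade when rare, so the interior equilibrium is stable.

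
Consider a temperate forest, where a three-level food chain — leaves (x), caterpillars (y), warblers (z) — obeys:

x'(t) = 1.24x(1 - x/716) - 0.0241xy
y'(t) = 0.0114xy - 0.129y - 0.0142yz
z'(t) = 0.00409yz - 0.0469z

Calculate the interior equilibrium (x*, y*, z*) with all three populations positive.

x* ≈ 556, y* ≈ 11.5, z* ≈ 438

From dz/dt = 0: 0.00409y* = 0.0469, so y* = 11.5.
From dx/dt = 0: 1.24(1 - x*/716) = 0.0241·11.5, giving x* = 716·(1 - 0.223) = 556.
From dy/dt = 0: 0.0114·556 - 0.129 = 0.0142z*, so z* = 6.21/0.0142 = 438.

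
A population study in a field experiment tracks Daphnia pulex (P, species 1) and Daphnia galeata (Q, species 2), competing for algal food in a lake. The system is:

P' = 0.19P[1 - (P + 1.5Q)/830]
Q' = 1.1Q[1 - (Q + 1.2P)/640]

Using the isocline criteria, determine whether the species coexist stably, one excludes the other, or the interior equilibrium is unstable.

Compare the nullcline intercepts: K1/α12 = 830/1.5 = 553 < K2 = 640; K2/α21 = 640/1.2 = 533 < K1 = 830.
Since both are reversed, neither can invade when rare; the interior point is a saddle.

unstable coexistence (outcome depends on initial conditions)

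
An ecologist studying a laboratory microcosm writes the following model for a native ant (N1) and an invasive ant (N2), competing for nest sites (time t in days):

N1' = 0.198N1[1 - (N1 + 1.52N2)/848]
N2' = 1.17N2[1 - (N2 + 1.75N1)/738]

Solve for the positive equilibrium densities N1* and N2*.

Setting both brackets to zero gives the nullclines N1 + 1.52N2 = 848 and 1.75N1 + N2 = 738.
Substituting N2 = 738 - 1.75N1 into the first: N1(1 - 1.52·1.75) = 848 - 1.52·738.
So N1* = -274/-1.66 = 165, and then N2* = 738 - 1.75·165 = 449.

N1* ≈ 165, N2* ≈ 449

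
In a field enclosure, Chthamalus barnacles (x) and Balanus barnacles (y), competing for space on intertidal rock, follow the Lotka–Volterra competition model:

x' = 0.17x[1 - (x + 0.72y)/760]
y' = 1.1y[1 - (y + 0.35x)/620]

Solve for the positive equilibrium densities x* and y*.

x* ≈ 419, y* ≈ 473

Setting both brackets to zero gives the nullclines x + 0.72y = 760 and 0.35x + y = 620.
Substituting y = 620 - 0.35x into the first: x(1 - 0.72·0.35) = 760 - 0.72·620.
So x* = 314/0.748 = 419, and then y* = 620 - 0.35·419 = 473.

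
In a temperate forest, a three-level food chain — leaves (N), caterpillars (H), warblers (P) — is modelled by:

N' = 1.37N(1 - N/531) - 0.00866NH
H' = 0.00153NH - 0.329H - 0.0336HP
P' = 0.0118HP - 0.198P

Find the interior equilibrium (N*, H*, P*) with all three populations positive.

From dP/dt = 0: 0.0118H* = 0.198, so H* = 16.8.
From dN/dt = 0: 1.37(1 - N*/531) = 0.00866·16.8, giving N* = 531·(1 - 0.106) = 475.
From dH/dt = 0: 0.00153·475 - 0.329 = 0.0336P*, so P* = 0.397/0.0336 = 11.8.

N* ≈ 475, H* ≈ 16.8, P* ≈ 11.8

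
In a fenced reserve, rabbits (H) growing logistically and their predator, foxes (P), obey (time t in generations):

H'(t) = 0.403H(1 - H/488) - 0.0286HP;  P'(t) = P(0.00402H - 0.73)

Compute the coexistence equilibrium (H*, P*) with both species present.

H* ≈ 182, P* ≈ 8.85

From dP/dt = 0 with P > 0: 0.00402H* = 0.73, so H* = 182.
Substitute into dH/dt = 0: 0.403(1 - 182/488) = 0.0286P*.
The bracket is 0.628, giving P* = 0.253/0.0286 = 8.85.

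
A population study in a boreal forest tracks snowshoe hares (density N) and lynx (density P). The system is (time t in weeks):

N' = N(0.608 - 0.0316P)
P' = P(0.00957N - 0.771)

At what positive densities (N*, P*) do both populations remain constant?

Set dP/dt = 0 with P > 0: 0.00957N - 0.771 = 0, so N* = 0.771/0.00957 = 80.6.
Set dN/dt = 0 with N > 0: 0.608 - 0.0316P = 0, so P* = 0.608/0.0316 = 19.2.

N* ≈ 80.6, P* ≈ 19.2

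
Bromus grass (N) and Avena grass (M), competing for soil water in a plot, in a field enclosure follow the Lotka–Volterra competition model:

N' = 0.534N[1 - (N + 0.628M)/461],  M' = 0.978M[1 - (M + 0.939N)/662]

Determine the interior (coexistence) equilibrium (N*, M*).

N* ≈ 110, M* ≈ 558

Setting both brackets to zero gives the nullclines N + 0.628M = 461 and 0.939N + M = 662.
Substituting M = 662 - 0.939N into the first: N(1 - 0.628·0.939) = 461 - 0.628·662.
So N* = 45.3/0.41 = 110, and then M* = 662 - 0.939·110 = 558.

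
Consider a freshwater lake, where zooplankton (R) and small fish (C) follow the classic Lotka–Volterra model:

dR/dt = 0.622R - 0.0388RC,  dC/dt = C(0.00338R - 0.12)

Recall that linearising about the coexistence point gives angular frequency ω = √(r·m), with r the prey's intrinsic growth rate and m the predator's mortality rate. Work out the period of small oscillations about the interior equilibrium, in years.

Here r = 0.622 and m = 0.12, so r·m = 0.0746.
ω = √0.0746 = 0.273 per year, hence T = 2π/ω ≈ 23 years.

T ≈ 23 years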